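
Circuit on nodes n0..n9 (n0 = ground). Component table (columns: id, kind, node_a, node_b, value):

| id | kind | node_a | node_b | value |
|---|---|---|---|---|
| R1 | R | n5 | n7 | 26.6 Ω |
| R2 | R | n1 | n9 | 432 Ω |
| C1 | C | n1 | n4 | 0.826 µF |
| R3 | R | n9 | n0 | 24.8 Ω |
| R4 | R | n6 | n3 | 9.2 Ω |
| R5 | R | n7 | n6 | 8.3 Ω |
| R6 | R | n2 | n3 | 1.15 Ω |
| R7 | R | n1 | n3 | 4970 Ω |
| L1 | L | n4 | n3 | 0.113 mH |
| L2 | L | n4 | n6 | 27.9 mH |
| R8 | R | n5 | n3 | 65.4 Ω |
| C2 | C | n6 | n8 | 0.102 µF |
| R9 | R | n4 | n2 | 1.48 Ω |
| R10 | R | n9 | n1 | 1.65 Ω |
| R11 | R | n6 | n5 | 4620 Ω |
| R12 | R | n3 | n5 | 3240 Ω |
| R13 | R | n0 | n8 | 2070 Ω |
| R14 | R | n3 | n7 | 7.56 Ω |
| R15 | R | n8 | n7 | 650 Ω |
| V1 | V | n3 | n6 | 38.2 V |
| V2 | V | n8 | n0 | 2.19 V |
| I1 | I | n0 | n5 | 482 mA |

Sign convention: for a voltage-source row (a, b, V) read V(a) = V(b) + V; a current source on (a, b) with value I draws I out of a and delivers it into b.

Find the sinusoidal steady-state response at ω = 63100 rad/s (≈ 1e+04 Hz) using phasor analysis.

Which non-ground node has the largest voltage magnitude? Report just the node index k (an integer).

6

Apply KCL at each of the 9 non-ground nodes and solve the resulting linear system.
Node n1: branches {R2, C1, R7, R10} → V_1 = 12.18+4.264j
Node n2: branches {R6, R9} → V_2 = 15.83-4.151j
Node n3: branches {R4, R6, R7, L1, R8, R12, R14, V1} → V_3 = 16.25-3.836j
Node n4: branches {C1, L1, L2, R9} → V_4 = 15.30-4.556j
Node n5: branches {R1, R8, R11, R12, I1} → V_5 = 13.74-3.820j
Node n6: branches {R4, R5, L2, C2, R11, V1} → V_6 = -21.95-3.836j
Node n7: branches {R1, R5, R14, R15} → V_7 = 0.08159-3.814j
Node n8: branches {C2, R13, R15, V2} → V_8 = 2.190+0.000j
Node n9: branches {R2, R3, R10} → V_9 = 11.42+3.999j
Source currents: i(V1)=-6.790-0.1369j, i(V2)=0.02039-0.1613j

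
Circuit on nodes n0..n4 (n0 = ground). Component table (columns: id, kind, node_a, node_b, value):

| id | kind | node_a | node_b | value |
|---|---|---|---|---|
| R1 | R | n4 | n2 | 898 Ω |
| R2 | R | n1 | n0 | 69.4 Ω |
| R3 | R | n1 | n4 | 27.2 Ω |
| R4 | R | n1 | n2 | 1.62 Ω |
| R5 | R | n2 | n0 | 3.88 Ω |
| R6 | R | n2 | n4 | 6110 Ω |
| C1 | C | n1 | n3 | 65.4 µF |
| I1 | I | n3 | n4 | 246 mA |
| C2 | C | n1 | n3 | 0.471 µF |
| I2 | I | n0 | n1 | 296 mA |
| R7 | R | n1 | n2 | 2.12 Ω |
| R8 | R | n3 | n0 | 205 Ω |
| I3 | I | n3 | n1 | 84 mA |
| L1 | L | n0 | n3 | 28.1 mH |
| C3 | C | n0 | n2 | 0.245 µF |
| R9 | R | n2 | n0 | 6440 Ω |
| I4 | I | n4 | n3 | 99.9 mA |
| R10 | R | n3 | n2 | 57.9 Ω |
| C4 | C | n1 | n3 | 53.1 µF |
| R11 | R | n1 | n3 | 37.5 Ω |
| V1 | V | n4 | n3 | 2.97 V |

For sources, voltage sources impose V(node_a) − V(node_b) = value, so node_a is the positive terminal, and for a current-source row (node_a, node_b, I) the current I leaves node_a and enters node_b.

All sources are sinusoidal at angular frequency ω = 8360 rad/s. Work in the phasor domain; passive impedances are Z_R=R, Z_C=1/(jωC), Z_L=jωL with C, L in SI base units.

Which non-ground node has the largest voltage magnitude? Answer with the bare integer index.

4

Element admittances at ω=8360 rad/s:
  Y(R1) = 0.001114+0.000j S between n4,n2
  Y(R2) = 0.01441+0.000j S between n1,n0
  Y(R3) = 0.03676+0.000j S between n1,n4
  Y(R4) = 0.6173+0.000j S between n1,n2
  Y(R5) = 0.2577+0.000j S between n2,n0
  Y(R6) = 0.0001637+0.000j S between n2,n4
  Y(C1) = 0.000+0.5467j S between n1,n3
  I1: injects 0.246 A into n4 (from n3)
  Y(C2) = 0.000+0.003938j S between n1,n3
  I2: injects 0.296 A into n1 (from n0)
  Y(R7) = 0.4717+0.000j S between n1,n2
  Y(R8) = 0.004878+0.000j S between n3,n0
  I3: injects 0.084 A into n1 (from n3)
  Y(L1) = 0.000-0.004257j S between n0,n3
  Y(C3) = 0.000+0.002048j S between n0,n2
  Y(R9) = 0.0001553+0.000j S between n2,n0
  I4: injects 0.0999 A into n3 (from n4)
  Y(R10) = 0.01727+0.000j S between n3,n2
  Y(C4) = 0.000+0.4439j S between n1,n3
  Y(R11) = 0.02667+0.000j S between n1,n3
  V1: constraint V(n4)−V(n3) = 2.97
Assemble and solve the 5×5 MNA system:
  V(n1)=1.289+0.008500j  V(n2)=1.048+0.008157j  V(n3)=1.276+0.2172j  V(n4)=4.246+0.2172j
  i(V1)=0.03330-0.007939j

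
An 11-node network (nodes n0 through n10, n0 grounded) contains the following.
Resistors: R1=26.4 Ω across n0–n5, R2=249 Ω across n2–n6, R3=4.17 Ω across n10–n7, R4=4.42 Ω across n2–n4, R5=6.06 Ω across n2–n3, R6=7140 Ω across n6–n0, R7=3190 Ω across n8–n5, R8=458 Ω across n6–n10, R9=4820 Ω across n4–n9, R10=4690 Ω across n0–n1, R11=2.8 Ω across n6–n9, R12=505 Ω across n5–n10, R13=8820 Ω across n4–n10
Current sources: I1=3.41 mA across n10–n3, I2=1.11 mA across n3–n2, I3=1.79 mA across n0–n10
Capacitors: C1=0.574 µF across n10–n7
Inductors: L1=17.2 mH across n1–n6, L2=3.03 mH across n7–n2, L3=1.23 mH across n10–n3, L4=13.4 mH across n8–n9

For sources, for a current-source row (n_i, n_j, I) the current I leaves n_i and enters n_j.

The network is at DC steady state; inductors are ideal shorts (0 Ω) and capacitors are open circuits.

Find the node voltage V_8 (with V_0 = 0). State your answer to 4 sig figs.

0.6623 V

MNA unknowns: 10 node voltages V₁..V_10 plus 4 source currents (L1, L2, L3, L4)
R1: Y=0.03788 on G[0,5]
I1: z[10]−=0.00341, z[3]+=0.00341
R2: Y=0.004016 on G[2,6]
R3: Y=0.2398 on G[10,7]
R4: Y=0.2262 on G[2,4]
C1: Y=0.000 on G[10,7]
L1: row V1−V6=0, i_L1 at 1,6
R5: Y=0.1650 on G[2,3]
R6: Y=0.0001401 on G[6,0]
R7: Y=0.0003135 on G[8,5]
L2: row V7−V2=0, i_L2 at 7,2
R8: Y=0.002183 on G[6,10]
R9: Y=0.0002075 on G[4,9]
R10: Y=0.0002132 on G[0,1]
R11: Y=0.3571 on G[6,9]
R12: Y=0.001980 on G[5,10]
L3: row V10−V3=0, i_L3 at 10,3
I2: z[3]−=0.00111, z[2]+=0.00111
L4: row V8−V9=0, i_L4 at 8,9
R13: Y=0.0001134 on G[4,10]
I3: z[0]−=0.00179, z[10]+=0.00179
solve → V1=0.6628, V2=0.7305, V3=0.7284, V4=0.7304, V5=0.04107, V6=0.6628, V7=0.7305, V8=0.6623, V9=0.6623, V10=0.7284
aux → i_L1=-0.0001413, i_L2=-0.0004882, i_L3=-0.002636, i_L4=-0.0001948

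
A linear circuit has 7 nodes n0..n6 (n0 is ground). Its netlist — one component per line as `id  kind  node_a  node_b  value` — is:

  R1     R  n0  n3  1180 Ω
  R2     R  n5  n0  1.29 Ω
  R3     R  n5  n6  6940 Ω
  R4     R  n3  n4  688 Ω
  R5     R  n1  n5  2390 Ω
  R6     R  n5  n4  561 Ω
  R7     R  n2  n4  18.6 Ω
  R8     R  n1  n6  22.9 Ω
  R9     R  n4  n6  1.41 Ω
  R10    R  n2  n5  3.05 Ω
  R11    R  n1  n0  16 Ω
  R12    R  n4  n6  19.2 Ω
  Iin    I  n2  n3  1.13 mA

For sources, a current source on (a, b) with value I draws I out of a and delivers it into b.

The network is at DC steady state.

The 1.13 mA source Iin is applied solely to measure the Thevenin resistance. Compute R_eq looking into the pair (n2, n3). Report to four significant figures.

R_eq = 440.9 Ω

Element admittances at DC:
  Y(R1) = 0.0008475 S between n0,n3
  Y(R2) = 0.7752 S between n5,n0
  Y(R3) = 0.0001441 S between n5,n6
  Y(R4) = 0.001453 S between n3,n4
  Y(R5) = 0.0004184 S between n1,n5
  Y(R6) = 0.001783 S between n5,n4
  Y(R7) = 0.05376 S between n2,n4
  Y(R8) = 0.04367 S between n1,n6
  Y(R9) = 0.7092 S between n4,n6
  Y(R10) = 0.3279 S between n2,n5
  Y(R11) = 0.06250 S between n1,n0
  Y(R12) = 0.05208 S between n4,n6
  Iin: injects 0.00113 A into n3 (from n2)
Assemble and solve the 6×6 MNA system:
  V(n1)=0.002784  V(n2)=-0.002628  V(n3)=0.4955  V(n4)=0.007035  V(n5)=-0.0007662  V(n6)=0.006803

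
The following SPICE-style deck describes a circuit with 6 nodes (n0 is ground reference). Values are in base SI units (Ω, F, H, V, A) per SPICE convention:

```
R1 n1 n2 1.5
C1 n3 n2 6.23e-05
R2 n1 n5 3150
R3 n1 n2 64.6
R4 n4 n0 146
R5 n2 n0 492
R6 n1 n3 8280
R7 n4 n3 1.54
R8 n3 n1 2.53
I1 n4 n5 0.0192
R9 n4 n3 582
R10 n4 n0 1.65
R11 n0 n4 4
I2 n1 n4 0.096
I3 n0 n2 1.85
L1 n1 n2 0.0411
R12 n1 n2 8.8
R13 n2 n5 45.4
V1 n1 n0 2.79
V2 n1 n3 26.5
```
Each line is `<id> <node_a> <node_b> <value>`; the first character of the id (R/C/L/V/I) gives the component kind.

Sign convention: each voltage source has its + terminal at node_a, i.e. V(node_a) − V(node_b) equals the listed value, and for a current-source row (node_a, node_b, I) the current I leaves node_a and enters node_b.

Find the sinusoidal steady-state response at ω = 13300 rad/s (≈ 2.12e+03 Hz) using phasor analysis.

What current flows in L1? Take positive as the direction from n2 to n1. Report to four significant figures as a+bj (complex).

-0.02641+0.02309j A

MNA unknowns: 5 node voltages V₁..V_5 plus 2 source currents (V1, V2)
R1: Y=0.6667+0.000j on G[1,2]
C1: Y=0.000+0.8286j on G[3,2]
R2: Y=0.0003175+0.000j on G[1,5]
R3: Y=0.01548+0.000j on G[1,2]
R4: Y=0.006849+0.000j on G[4,0]
R5: Y=0.002033+0.000j on G[2,0]
R6: Y=0.0001208+0.000j on G[1,3]
R7: Y=0.6494+0.000j on G[4,3]
R8: Y=0.3953+0.000j on G[3,1]
I1: z[4]−=0.0192, z[5]+=0.0192
R9: Y=0.001718+0.000j on G[4,3]
R10: Y=0.6061+0.000j on G[4,0]
R11: Y=0.2500+0.000j on G[0,4]
I2: z[1]−=0.096, z[4]+=0.096
I3: z[0]−=1.85, z[2]+=1.85
L1: Y=0.000-0.001829j on G[1,2]
R12: Y=0.1136+0.000j on G[1,2]
R13: Y=0.02203+0.000j on G[2,5]
V1: row V1−V0=2.79, i_V1 at 1,0
V2: row V1−V3=26.5, i_V2 at 1,3
solve → V1=2.790+0.000j, V2=-9.831-14.44j, V3=-23.71+0.000j, V4=-10.15+0.000j, V5=-8.792-14.23j
aux → i_V1=10.62+0.02934j, i_V2=-31.27-11.50j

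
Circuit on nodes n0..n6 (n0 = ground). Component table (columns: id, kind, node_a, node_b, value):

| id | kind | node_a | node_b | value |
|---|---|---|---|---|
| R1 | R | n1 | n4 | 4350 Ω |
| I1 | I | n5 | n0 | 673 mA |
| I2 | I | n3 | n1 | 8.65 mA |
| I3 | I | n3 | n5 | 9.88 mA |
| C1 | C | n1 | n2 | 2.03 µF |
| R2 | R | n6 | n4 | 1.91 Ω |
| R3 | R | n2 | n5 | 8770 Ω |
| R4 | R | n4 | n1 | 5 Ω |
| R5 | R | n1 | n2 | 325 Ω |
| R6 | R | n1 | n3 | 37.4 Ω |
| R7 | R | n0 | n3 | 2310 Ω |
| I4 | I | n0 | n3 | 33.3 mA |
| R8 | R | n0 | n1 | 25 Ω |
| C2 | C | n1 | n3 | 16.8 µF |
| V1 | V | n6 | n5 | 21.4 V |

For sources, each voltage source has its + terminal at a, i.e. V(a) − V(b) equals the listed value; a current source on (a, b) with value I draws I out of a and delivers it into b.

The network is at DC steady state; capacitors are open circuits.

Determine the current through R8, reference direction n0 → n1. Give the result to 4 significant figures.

0.6332 A

Element admittances at DC:
  Y(R1) = 0.0002299 S between n1,n4
  I1: injects 0.673 A into n0 (from n5)
  I2: injects 0.00865 A into n1 (from n3)
  I3: injects 0.00988 A into n5 (from n3)
  Y(C1) = 0.000 S between n1,n2
  Y(R2) = 0.5236 S between n6,n4
  Y(R3) = 0.0001140 S between n2,n5
  Y(R4) = 0.2000 S between n4,n1
  Y(R5) = 0.003077 S between n1,n2
  Y(R6) = 0.02674 S between n1,n3
  Y(R7) = 0.0004329 S between n0,n3
  I4: injects 0.0333 A into n3 (from n0)
  Y(R8) = 0.04000 S between n0,n1
  Y(C2) = 0.000 S between n1,n3
  V1: constraint V(n6)−V(n5) = 21.4
Assemble and solve the 7×7 MNA system:
  V(n1)=-15.83  V(n2)=-16.76  V(n3)=-15.03  V(n4)=-19.13  V(n5)=-41.79  V(n6)=-20.39
  i(V1)=0.6603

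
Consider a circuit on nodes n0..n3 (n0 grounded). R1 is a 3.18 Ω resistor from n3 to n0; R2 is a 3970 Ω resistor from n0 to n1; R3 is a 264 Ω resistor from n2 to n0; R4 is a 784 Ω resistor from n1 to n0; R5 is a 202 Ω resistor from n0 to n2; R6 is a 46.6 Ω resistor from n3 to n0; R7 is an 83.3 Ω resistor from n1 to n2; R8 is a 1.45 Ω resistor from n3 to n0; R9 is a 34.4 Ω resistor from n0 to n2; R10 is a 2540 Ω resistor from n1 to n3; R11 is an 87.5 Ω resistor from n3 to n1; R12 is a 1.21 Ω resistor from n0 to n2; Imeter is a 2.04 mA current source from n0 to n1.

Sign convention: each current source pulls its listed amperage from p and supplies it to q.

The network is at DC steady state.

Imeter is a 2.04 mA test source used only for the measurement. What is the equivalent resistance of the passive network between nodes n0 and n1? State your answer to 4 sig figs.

MNA unknowns: 3 node voltages V₁..V_3
R1: Y=0.3145 on G[3,0]
R2: Y=0.0002519 on G[0,1]
R3: Y=0.003788 on G[2,0]
R4: Y=0.001276 on G[1,0]
R5: Y=0.004950 on G[0,2]
R6: Y=0.02146 on G[3,0]
R7: Y=0.01200 on G[1,2]
R8: Y=0.6897 on G[3,0]
R9: Y=0.02907 on G[0,2]
R10: Y=0.0003937 on G[1,3]
R11: Y=0.01143 on G[3,1]
R12: Y=0.8264 on G[0,2]
Imeter: z[0]−=0.00204, z[1]+=0.00204
solve → V1=0.08142, V2=0.001115, V3=0.0009279

R_eq = 39.91 Ω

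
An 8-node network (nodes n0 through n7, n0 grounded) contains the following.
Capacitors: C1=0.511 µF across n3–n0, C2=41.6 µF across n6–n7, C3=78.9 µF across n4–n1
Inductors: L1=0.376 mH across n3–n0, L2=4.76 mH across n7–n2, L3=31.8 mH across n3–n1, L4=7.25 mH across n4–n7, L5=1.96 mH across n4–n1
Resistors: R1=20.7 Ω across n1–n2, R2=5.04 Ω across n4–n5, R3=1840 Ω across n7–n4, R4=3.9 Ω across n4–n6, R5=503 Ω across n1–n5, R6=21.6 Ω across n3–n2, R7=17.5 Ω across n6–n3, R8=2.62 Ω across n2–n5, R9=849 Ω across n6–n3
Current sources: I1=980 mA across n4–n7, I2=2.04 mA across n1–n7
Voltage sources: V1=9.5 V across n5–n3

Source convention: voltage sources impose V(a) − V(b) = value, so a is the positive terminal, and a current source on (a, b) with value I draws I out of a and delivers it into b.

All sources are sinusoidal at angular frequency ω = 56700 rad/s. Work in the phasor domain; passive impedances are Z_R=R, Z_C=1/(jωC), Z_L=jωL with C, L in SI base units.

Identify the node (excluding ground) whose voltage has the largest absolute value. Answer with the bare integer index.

5

MNA unknowns: 7 node voltages V₁..V_7 plus 1 source current (V1)
C1: Y=0.000+0.02897j on G[3,0]
L1: Y=0.000-0.04691j on G[3,0]
R1: Y=0.04831+0.000j on G[1,2]
L2: Y=0.000-0.003705j on G[7,2]
C2: Y=0.000+2.359j on G[6,7]
R2: Y=0.1984+0.000j on G[4,5]
R3: Y=0.0005435+0.000j on G[7,4]
R4: Y=0.2564+0.000j on G[4,6]
R5: Y=0.001988+0.000j on G[1,5]
L3: Y=0.000-0.0005546j on G[3,1]
L4: Y=0.000-0.002433j on G[4,7]
R6: Y=0.04630+0.000j on G[3,2]
R7: Y=0.05714+0.000j on G[6,3]
I1: z[4]−=0.98, z[7]+=0.98
R8: Y=0.3817+0.000j on G[2,5]
L5: Y=0.000-0.008998j on G[4,1]
R9: Y=0.001178+0.000j on G[6,3]
C3: Y=0.000+4.474j on G[4,1]
I2: z[1]−=0.00204, z[7]+=0.00204
V1: row V5−V3=9.5, i_V1 at 5,3
solve → V1=7.177+0.005419j, V2=8.338-0.004397j, V3=0.000+0.000j, V4=7.176+0.01856j, V5=9.500+0.000j, V6=8.971+0.03719j, V7=8.974-0.3797j
aux → i_V1=-0.9092+0.002015j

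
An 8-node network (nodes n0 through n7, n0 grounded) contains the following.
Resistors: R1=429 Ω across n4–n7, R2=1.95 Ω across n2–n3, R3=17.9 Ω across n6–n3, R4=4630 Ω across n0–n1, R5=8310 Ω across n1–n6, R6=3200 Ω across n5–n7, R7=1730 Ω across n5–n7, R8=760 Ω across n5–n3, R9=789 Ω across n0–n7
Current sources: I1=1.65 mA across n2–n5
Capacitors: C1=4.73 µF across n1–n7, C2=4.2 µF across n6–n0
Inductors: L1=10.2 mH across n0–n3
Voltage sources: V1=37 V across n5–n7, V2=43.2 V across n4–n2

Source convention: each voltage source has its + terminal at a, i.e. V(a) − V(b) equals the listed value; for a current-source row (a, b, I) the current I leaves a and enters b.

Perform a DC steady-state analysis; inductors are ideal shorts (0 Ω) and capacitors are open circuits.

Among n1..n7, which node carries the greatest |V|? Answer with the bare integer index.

5

Apply KCL at each of the 7 non-ground nodes and solve the resulting linear system.
Node n1: branches {R4, R5, C1} → V_1 = 0.000
Node n2: branches {I1, R2, V2} → V_2 = -0.1496
Node n3: branches {R2, R3, L1, R8} → V_3 = 0.000
Node n4: branches {R1, V2} → V_4 = 43.05
Node n5: branches {I1, R6, R7, R8, V1} → V_5 = 47.85
Node n6: branches {R3, R5, C2} → V_6 = 0.000
Node n7: branches {R1, C1, R6, R7, R9, V1} → V_7 = 10.85
Source currents: i(L1)=0.01375, i(V1)=-0.09426, i(V2)=-0.07506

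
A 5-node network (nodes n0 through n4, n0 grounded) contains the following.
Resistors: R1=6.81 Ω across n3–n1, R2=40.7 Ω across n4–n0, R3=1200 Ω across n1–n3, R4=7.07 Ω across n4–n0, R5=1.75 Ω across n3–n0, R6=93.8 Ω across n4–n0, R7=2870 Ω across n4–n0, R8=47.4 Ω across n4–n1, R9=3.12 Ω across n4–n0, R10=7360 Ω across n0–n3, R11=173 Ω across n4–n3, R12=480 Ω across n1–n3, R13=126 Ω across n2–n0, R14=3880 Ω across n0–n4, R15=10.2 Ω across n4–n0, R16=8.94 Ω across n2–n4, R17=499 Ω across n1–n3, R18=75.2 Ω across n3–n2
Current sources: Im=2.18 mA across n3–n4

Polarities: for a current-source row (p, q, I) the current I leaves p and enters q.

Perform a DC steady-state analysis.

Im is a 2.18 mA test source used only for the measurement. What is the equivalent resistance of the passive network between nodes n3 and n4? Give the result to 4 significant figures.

Apply KCL at each of the 4 non-ground nodes and solve the resulting linear system.
Node n1: branches {R1, R3, R8, R12, R17} → V_1 = -0.002589
Node n2: branches {R13, R16, R18} → V_2 = 0.002374
Node n3: branches {R1, R3, R5, R10, R11, R12, R17, R18, Im} → V_3 = -0.003398
Node n4: branches {R2, R4, R6, R7, R8, R9, R11, R14, R15, R16, Im} → V_4 = 0.003228

R_eq = 3.040 Ω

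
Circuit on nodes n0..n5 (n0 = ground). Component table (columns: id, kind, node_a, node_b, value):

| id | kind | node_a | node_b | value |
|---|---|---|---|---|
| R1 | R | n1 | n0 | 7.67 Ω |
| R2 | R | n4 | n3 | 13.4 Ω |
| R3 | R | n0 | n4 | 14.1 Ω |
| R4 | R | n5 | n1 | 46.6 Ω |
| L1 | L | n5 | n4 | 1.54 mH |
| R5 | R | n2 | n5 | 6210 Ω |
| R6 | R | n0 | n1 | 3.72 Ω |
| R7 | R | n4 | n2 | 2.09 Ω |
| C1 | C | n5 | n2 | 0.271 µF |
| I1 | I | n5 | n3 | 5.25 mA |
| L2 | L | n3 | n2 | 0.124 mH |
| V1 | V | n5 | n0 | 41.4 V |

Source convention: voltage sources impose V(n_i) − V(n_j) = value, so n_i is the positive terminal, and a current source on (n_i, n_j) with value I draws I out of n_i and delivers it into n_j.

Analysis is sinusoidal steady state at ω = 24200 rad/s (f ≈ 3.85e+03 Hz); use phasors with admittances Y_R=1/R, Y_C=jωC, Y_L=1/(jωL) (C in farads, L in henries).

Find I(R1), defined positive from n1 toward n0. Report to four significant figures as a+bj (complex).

0.2754+0.000j A

Apply KCL at each of the 5 non-ground nodes and solve the resulting linear system.
Node n1: branches {R1, R4, R6} → V_1 = 2.112+0.000j
Node n2: branches {R5, R7, C1, L2} → V_2 = 3.189-10.40j
Node n3: branches {R2, I1, L2} → V_3 = 3.295-10.38j
Node n4: branches {R2, R3, L1, R7} → V_4 = 3.306-10.86j
Node n5: branches {R4, L1, R5, C1, I1, V1} → V_5 = 41.40+0.000j
Source currents: i(V1)=-1.078+0.7699j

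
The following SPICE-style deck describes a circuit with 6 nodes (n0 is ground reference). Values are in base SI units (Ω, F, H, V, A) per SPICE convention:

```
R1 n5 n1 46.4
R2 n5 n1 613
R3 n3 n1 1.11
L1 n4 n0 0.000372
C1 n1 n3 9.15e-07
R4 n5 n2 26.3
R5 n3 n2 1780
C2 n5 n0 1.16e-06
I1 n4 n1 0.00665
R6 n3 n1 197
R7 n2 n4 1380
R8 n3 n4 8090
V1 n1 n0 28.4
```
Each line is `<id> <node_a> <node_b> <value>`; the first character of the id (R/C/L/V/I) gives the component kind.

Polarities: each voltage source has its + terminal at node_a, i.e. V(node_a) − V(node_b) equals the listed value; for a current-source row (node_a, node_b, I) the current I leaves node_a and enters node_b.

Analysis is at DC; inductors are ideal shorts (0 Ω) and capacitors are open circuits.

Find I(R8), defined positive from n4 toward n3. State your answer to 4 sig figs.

Apply KCL at each of the 5 non-ground nodes and solve the resulting linear system.
Node n1: branches {R1, R2, R3, C1, I1, R6, V1} → V_1 = 28.40
Node n2: branches {R4, R5, R7} → V_2 = 27.09
Node n3: branches {R3, C1, R5, R6, R8} → V_3 = 28.40
Node n4: branches {L1, I1, R7, R8} → V_4 = 0.000
Node n5: branches {R1, R2, R4, C2} → V_5 = 27.58
Source currents: i(L1)=0.01649, i(V1)=-0.01649

-0.003510 A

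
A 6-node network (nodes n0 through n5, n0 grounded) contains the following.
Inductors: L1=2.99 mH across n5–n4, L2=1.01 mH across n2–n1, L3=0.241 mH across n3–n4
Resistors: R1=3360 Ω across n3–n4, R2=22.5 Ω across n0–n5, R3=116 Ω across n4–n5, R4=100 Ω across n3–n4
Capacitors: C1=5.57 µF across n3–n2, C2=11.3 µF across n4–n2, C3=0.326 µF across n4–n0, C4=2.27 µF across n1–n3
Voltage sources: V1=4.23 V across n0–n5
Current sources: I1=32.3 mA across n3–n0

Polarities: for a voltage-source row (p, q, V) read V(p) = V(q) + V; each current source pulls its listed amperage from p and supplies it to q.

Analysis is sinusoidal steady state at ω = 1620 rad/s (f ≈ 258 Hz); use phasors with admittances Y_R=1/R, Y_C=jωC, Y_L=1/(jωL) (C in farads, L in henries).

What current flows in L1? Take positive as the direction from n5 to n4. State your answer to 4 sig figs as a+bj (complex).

0.03223-0.003589j A

Element admittances at ω=1620 rad/s:
  Y(L1) = 0.000-0.2064j S between n5,n4
  Y(R1) = 0.0002976+0.000j S between n3,n4
  Y(C1) = 0.000+0.009023j S between n3,n2
  Y(R2) = 0.04444+0.000j S between n0,n5
  Y(C2) = 0.000+0.01831j S between n4,n2
  Y(L2) = 0.000-0.6112j S between n2,n1
  Y(R3) = 0.008621+0.000j S between n4,n5
  Y(C3) = 0.000+0.0005281j S between n4,n0
  Y(C4) = 0.000+0.003677j S between n1,n3
  Y(L3) = 0.000-2.561j S between n3,n4
  Y(R4) = 0.01000+0.000j S between n3,n4
  V1: constraint V(n0)−V(n5) = 4.23
  I1: injects 0.0323 A into n0 (from n3)
Assemble and solve the 6×6 MNA system:
  V(n1)=-4.247-0.1613j  V(n2)=-4.247-0.1613j  V(n3)=-4.247-0.1688j  V(n4)=-4.247-0.1561j  V(n5)=-4.230+0.000j
  i(V1)=-0.1556-0.002243j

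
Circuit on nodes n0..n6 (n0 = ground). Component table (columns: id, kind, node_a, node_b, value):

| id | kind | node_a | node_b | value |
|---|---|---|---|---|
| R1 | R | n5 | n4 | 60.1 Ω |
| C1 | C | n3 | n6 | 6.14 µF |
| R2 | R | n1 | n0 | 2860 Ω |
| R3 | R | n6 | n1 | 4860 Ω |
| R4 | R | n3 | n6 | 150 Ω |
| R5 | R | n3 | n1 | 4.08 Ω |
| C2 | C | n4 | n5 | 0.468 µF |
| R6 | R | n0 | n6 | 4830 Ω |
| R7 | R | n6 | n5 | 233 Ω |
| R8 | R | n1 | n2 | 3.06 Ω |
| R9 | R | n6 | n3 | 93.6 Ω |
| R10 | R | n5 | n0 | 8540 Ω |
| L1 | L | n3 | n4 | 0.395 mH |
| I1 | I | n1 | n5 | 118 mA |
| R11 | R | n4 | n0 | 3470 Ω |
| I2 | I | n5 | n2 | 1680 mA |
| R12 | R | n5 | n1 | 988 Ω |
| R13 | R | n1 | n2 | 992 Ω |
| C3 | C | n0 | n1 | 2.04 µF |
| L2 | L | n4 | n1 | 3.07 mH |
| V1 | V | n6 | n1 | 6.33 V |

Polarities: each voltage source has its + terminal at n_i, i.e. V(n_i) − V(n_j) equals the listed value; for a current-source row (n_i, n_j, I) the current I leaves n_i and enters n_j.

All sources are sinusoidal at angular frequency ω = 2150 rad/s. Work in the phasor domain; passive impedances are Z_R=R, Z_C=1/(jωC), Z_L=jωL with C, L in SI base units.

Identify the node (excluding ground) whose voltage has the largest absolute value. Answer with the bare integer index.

5

Element admittances at ω=2150 rad/s:
  Y(R1) = 0.01664+0.000j S between n5,n4
  Y(C1) = 0.000+0.01320j S between n3,n6
  Y(R2) = 0.0003497+0.000j S between n1,n0
  Y(R3) = 0.0002058+0.000j S between n6,n1
  Y(R4) = 0.006667+0.000j S between n3,n6
  Y(R5) = 0.2451+0.000j S between n3,n1
  Y(C2) = 0.000+0.001006j S between n4,n5
  Y(R6) = 0.0002070+0.000j S between n0,n6
  Y(R7) = 0.004292+0.000j S between n6,n5
  Y(R8) = 0.3268+0.000j S between n1,n2
  Y(R9) = 0.01068+0.000j S between n6,n3
  Y(R10) = 0.0001171+0.000j S between n5,n0
  Y(L1) = 0.000-1.178j S between n3,n4
  I1: injects 0.118 A into n5 (from n1)
  Y(R11) = 0.0002882+0.000j S between n4,n0
  I2: injects 1.68 A into n2 (from n5)
  Y(R12) = 0.001012+0.000j S between n5,n1
  Y(R13) = 0.001008+0.000j S between n1,n2
  Y(C3) = 0.000+0.004386j S between n0,n1
  Y(L2) = 0.000-0.1515j S between n4,n1
  V1: constraint V(n6)−V(n1) = 6.33
Assemble and solve the 7×7 MNA system:
  V(n1)=0.4408-1.682j  V(n2)=5.566-1.682j  V(n3)=-2.518-2.757j  V(n4)=-2.175-3.498j  V(n5)=-70.95+0.09424j  V(n6)=6.771-1.682j
  i(V1)=-0.4832-0.1333j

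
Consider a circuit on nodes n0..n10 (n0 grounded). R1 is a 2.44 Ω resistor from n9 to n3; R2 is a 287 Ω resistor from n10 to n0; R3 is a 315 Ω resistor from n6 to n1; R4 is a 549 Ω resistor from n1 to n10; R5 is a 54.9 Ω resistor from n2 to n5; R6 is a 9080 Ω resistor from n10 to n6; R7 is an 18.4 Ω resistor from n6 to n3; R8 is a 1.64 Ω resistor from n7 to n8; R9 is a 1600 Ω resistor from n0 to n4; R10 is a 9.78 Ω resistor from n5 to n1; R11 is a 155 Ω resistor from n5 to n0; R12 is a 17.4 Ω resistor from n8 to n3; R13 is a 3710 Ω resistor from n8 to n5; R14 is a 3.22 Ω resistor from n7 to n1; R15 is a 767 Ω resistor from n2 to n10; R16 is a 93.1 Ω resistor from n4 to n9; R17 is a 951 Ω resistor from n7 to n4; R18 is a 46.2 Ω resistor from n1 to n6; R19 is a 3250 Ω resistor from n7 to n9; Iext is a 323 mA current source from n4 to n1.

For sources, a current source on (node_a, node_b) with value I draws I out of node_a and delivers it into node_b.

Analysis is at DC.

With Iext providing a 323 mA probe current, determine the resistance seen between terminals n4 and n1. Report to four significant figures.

Element admittances at DC:
  Y(R1) = 0.4098 S between n9,n3
  Y(R2) = 0.003484 S between n10,n0
  Y(R3) = 0.003175 S between n6,n1
  Y(R4) = 0.001821 S between n1,n10
  Y(R5) = 0.01821 S between n2,n5
  Y(R6) = 0.0001101 S between n10,n6
  Y(R7) = 0.05435 S between n6,n3
  Y(R8) = 0.6098 S between n7,n8
  Y(R9) = 0.0006250 S between n0,n4
  Y(R10) = 0.1022 S between n5,n1
  Y(R11) = 0.006452 S between n5,n0
  Y(R12) = 0.05747 S between n8,n3
  Y(R13) = 0.0002695 S between n8,n5
  Y(R14) = 0.3106 S between n7,n1
  Y(R15) = 0.001304 S between n2,n10
  Y(R16) = 0.01074 S between n4,n9
  Y(R17) = 0.001052 S between n7,n4
  Y(R18) = 0.02165 S between n1,n6
  Y(R19) = 0.0003077 S between n7,n9
  Iext: injects 0.323 A into n1 (from n4)
Assemble and solve the 10×10 MNA system:
  V(n1)=2.338  V(n2)=2.107  V(n3)=-2.133  V(n4)=-28.30  V(n5)=2.184  V(n6)=-0.7290  V(n7)=1.602  V(n8)=1.281  V(n9)=-2.798  V(n10)=1.031

R_eq = 94.84 Ω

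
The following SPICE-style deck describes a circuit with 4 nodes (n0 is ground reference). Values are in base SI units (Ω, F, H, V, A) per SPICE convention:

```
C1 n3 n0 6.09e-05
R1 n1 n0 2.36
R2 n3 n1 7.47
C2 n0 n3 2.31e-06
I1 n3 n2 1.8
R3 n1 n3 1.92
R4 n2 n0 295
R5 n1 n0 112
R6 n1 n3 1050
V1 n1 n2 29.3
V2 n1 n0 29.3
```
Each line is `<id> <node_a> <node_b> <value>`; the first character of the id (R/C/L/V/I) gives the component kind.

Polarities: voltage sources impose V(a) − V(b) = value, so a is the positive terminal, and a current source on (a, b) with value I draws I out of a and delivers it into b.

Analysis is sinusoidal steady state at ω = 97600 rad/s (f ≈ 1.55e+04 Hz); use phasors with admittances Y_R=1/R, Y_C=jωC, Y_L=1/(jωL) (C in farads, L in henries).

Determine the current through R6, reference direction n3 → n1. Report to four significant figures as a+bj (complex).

MNA unknowns: 3 node voltages V₁..V_3 plus 2 source currents (V1, V2)
C1: Y=0.000+5.944j on G[3,0]
R1: Y=0.4237+0.000j on G[1,0]
R2: Y=0.1339+0.000j on G[3,1]
C2: Y=0.000+0.2255j on G[0,3]
I1: z[3]−=1.8, z[2]+=1.8
R3: Y=0.5208+0.000j on G[1,3]
R4: Y=0.003390+0.000j on G[2,0]
R5: Y=0.008929+0.000j on G[1,0]
R6: Y=0.0009524+0.000j on G[1,3]
V1: row V1−V2=29.3, i_V1 at 1,2
V2: row V1−V0=29.3, i_V2 at 1,0
solve → V1=29.30+0.000j, V2=0.000+0.000j, V3=0.2966-2.791j
aux → i_V1=-1.800+0.000j, i_V2=-29.89-1.830j

-0.02762-0.002658j A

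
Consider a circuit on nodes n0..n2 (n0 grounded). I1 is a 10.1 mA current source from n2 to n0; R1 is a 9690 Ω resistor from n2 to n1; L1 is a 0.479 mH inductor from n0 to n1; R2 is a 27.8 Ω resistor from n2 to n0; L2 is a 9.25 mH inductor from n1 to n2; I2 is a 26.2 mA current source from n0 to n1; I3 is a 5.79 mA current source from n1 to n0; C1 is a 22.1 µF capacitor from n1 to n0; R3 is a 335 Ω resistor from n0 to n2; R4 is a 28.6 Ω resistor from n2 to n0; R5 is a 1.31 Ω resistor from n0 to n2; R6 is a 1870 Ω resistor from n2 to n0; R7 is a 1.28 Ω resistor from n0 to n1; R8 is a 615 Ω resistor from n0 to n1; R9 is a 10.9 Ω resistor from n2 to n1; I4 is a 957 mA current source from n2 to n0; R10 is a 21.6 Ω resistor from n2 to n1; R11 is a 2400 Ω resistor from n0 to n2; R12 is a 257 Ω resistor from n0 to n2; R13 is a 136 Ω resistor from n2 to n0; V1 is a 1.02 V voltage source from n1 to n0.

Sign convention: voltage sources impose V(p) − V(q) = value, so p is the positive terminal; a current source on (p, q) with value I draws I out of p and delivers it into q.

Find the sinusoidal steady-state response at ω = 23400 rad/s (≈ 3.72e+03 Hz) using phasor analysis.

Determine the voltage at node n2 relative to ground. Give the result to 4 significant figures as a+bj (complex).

MNA unknowns: 2 node voltages V₁..V_2 plus 1 source current (V1)
I1: z[2]−=0.0101, z[0]+=0.0101
R1: Y=0.0001032+0.000j on G[2,1]
L1: Y=0.000-0.08922j on G[0,1]
R2: Y=0.03597+0.000j on G[2,0]
L2: Y=0.000-0.004620j on G[1,2]
I2: z[0]−=0.0262, z[1]+=0.0262
I3: z[1]−=0.00579, z[0]+=0.00579
C1: Y=0.000+0.5171j on G[1,0]
R3: Y=0.002985+0.000j on G[0,2]
R4: Y=0.03497+0.000j on G[2,0]
R5: Y=0.7634+0.000j on G[0,2]
R6: Y=0.0005348+0.000j on G[2,0]
R7: Y=0.7812+0.000j on G[0,1]
R8: Y=0.001626+0.000j on G[0,1]
R9: Y=0.09174+0.000j on G[2,1]
I4: z[2]−=0.957, z[0]+=0.957
R10: Y=0.04630+0.000j on G[2,1]
R11: Y=0.0004167+0.000j on G[0,2]
R12: Y=0.003891+0.000j on G[0,2]
R13: Y=0.007353+0.000j on G[2,0]
V1: row V1−V0=1.02, i_V1 at 1,0
solve → V1=1.020+0.000j, V2=-0.8365-0.008685j
aux → i_V1=-1.035-0.4291j

-0.8365-0.008685j V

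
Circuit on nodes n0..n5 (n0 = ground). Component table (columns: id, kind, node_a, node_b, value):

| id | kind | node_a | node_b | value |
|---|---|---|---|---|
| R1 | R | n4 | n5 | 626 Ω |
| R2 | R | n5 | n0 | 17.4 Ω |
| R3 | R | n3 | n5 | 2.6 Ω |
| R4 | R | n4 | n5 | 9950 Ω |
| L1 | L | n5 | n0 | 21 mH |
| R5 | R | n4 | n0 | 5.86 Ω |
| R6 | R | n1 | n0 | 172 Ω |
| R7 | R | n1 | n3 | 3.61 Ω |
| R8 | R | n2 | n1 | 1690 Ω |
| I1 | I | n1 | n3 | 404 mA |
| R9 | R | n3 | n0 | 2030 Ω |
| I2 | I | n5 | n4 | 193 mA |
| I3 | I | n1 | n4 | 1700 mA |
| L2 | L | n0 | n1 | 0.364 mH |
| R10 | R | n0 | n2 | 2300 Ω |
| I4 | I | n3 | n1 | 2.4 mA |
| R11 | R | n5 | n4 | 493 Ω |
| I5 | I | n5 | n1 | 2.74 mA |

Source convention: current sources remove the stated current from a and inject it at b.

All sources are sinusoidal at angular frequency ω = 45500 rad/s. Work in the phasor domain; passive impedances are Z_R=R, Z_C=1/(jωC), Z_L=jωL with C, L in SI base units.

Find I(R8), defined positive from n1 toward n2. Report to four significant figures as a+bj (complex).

-0.003792-0.004554j A

Element admittances at ω=45500 rad/s:
  Y(R1) = 0.001597+0.000j S between n4,n5
  Y(R2) = 0.05747+0.000j S between n5,n0
  Y(R3) = 0.3846+0.000j S between n3,n5
  Y(R4) = 0.0001005+0.000j S between n4,n5
  Y(L1) = 0.000-0.001047j S between n5,n0
  Y(R5) = 0.1706+0.000j S between n4,n0
  Y(R6) = 0.005814+0.000j S between n1,n0
  Y(R7) = 0.2770+0.000j S between n1,n3
  Y(R8) = 0.0005917+0.000j S between n2,n1
  I1: injects 0.404 A into n3 (from n1)
  Y(R9) = 0.0004926+0.000j S between n3,n0
  I2: injects 0.193 A into n4 (from n5)
  I3: injects 1.7 A into n4 (from n1)
  Y(L2) = 0.000-0.06038j S between n0,n1
  Y(R10) = 0.0004348+0.000j S between n0,n2
  I4: injects 0.0024 A into n1 (from n3)
  Y(R11) = 0.002028+0.000j S between n5,n4
  I5: injects 0.00274 A into n1 (from n5)
Assemble and solve the 5×5 MNA system:
  V(n1)=-15.13-18.17j  V(n2)=-8.721-10.47j  V(n3)=-11.84-15.27j  V(n4)=10.63-0.2821j  V(n5)=-10.54-13.20j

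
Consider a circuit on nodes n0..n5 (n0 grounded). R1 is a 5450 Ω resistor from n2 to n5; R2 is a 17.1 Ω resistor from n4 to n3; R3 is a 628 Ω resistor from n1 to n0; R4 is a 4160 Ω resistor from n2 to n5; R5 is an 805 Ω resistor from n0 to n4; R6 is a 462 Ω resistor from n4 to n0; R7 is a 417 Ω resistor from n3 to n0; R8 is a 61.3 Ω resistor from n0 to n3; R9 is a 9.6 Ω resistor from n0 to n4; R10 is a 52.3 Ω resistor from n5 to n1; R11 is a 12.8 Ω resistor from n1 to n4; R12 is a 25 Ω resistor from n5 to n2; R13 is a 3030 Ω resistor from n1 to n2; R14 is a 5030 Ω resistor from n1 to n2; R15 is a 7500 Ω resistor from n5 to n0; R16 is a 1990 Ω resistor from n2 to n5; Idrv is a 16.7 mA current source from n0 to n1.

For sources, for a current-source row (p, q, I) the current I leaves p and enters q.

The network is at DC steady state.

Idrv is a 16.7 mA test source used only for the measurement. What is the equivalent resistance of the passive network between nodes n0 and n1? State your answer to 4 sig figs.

Apply KCL at each of the 5 non-ground nodes and solve the resulting linear system.
Node n1: branches {R3, R10, R11, R13, R14, Idrv} → V_1 = 0.3387
Node n2: branches {R1, R4, R12, R13, R14, R16} → V_2 = 0.3364
Node n3: branches {R2, R7, R8} → V_3 = 0.1003
Node n4: branches {R2, R5, R6, R9, R11} → V_4 = 0.1324
Node n5: branches {R1, R4, R10, R12, R15, R16} → V_5 = 0.3364

R_eq = 20.28 Ω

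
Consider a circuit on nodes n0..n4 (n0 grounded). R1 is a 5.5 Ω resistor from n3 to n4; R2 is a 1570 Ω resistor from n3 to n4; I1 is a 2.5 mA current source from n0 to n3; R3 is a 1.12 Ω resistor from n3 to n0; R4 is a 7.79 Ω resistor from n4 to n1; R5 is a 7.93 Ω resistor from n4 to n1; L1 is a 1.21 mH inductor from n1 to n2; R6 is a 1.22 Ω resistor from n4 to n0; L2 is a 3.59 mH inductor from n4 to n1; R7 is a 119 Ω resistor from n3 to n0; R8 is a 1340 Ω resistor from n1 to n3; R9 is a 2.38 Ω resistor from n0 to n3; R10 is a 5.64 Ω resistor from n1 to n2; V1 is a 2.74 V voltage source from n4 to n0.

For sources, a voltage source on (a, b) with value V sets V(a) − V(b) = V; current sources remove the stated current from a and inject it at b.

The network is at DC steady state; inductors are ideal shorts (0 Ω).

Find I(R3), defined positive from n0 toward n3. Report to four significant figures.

-0.2994 A

Element admittances at DC:
  Y(R1) = 0.1818 S between n3,n4
  Y(R2) = 0.0006369 S between n3,n4
  I1: injects 0.0025 A into n3 (from n0)
  Y(R3) = 0.8929 S between n3,n0
  Y(R4) = 0.1284 S between n4,n1
  Y(R5) = 0.1261 S between n4,n1
  L1: short n1↔n2 (DC inductor)
  Y(R6) = 0.8197 S between n4,n0
  L2: short n4↔n1 (DC inductor)
  Y(R7) = 0.008403 S between n3,n0
  Y(R8) = 0.0007463 S between n1,n3
  Y(R9) = 0.4202 S between n0,n3
  Y(R10) = 0.1773 S between n1,n2
  V1: constraint V(n4)−V(n0) = 2.74
Assemble and solve the 7×7 MNA system:
  V(n1)=2.740  V(n2)=2.740  V(n3)=0.3353  V(n4)=2.740
  i(L1)=0.000  i(L2)=0.001795  i(V1)=-2.686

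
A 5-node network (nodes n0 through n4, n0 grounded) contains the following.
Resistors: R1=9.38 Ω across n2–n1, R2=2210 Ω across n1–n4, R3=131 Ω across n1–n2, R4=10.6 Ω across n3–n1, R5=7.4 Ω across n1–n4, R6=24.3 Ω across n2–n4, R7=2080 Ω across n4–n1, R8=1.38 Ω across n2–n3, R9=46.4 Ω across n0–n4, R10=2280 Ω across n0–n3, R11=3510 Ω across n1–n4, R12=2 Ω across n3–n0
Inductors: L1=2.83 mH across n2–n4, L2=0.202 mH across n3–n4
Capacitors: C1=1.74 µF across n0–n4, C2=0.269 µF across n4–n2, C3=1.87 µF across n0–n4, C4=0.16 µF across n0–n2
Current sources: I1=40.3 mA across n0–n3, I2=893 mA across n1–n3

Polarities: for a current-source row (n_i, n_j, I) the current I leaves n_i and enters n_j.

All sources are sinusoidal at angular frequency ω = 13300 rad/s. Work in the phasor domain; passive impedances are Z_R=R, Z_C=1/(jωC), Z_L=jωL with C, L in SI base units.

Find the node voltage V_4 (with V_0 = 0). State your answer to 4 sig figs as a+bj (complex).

-0.3818-0.8755j V

Element admittances at ω=13300 rad/s:
  Y(R1) = 0.1066+0.000j S between n2,n1
  Y(L1) = 0.000-0.02657j S between n2,n4
  Y(R2) = 0.0004525+0.000j S between n1,n4
  Y(R3) = 0.007634+0.000j S between n1,n2
  Y(C1) = 0.000+0.02314j S between n0,n4
  Y(C2) = 0.000+0.003578j S between n4,n2
  Y(C3) = 0.000+0.02487j S between n0,n4
  Y(R4) = 0.09434+0.000j S between n3,n1
  Y(R5) = 0.1351+0.000j S between n1,n4
  Y(C4) = 0.000+0.002128j S between n0,n2
  Y(R6) = 0.04115+0.000j S between n2,n4
  Y(R7) = 0.0004808+0.000j S between n4,n1
  Y(R8) = 0.7246+0.000j S between n2,n3
  Y(R9) = 0.02155+0.000j S between n0,n4
  Y(R10) = 0.0004386+0.000j S between n0,n3
  Y(R11) = 0.0002849+0.000j S between n1,n4
  Y(R12) = 0.5000+0.000j S between n3,n0
  Y(L2) = 0.000-0.3722j S between n3,n4
  I1: injects 0.0403 A into n3 (from n0)
  I2: injects 0.893 A into n3 (from n1)
Assemble and solve the 4×4 MNA system:
  V(n1)=-2.869-0.3323j  V(n2)=-0.4021-0.02101j  V(n3)=0.01288+0.07605j  V(n4)=-0.3818-0.8755j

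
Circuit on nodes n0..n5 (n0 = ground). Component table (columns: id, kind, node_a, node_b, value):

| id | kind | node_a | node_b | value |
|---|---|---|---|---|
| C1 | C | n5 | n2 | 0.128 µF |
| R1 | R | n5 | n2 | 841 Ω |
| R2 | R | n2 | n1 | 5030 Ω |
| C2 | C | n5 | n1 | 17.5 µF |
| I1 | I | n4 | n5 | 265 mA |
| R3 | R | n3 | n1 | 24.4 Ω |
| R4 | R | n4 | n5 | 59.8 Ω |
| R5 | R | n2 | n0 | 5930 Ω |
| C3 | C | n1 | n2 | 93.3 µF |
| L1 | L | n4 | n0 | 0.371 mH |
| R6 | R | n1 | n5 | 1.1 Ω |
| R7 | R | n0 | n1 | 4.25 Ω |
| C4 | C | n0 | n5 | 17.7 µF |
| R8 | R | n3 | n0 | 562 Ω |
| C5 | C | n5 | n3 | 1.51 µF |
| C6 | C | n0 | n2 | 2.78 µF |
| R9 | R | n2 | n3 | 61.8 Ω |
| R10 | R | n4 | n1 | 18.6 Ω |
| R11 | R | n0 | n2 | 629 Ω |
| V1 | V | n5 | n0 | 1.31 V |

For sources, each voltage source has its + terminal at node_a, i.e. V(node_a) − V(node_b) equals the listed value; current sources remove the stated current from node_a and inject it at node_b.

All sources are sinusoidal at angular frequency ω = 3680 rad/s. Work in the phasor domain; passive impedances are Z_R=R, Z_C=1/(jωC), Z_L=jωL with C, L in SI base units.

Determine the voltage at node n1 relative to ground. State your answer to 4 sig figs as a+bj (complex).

0.9905-0.0008604j V

Apply KCL at each of the 5 non-ground nodes and solve the resulting linear system.
Node n1: branches {R2, C2, R3, C3, R6, R7, R10} → V_1 = 0.9905-0.0008604j
Node n2: branches {C1, R1, R2, R5, C3, C6, R9, R11} → V_2 = 0.9637+0.003106j
Node n3: branches {R3, R8, C5, R9} → V_3 = 0.9564+0.03359j
Node n4: branches {I1, R4, L1, R10} → V_4 = -0.02465-0.2568j
Node n5: branches {C1, R1, C2, I1, R4, R6, C4, C5, V1} → V_5 = 1.310+0.000j
Source currents: i(V1)=-0.04832-0.1131j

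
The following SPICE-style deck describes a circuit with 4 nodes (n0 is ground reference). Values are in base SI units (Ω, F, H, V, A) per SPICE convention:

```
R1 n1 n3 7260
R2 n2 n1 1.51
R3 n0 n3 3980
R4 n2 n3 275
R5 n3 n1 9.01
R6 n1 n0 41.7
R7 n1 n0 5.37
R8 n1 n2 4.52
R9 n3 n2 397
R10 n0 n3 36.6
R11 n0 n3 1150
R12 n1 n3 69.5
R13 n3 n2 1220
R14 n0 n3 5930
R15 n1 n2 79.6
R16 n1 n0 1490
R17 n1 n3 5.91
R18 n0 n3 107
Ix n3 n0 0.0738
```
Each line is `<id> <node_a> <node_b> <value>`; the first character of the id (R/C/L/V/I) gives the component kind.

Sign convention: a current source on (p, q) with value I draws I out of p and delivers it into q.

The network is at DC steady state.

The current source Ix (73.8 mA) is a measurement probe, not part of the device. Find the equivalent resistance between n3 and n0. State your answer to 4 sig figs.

Element admittances at DC:
  Y(R1) = 0.0001377 S between n1,n3
  Y(R2) = 0.6623 S between n2,n1
  Y(R3) = 0.0002513 S between n0,n3
  Y(R4) = 0.003636 S between n2,n3
  Y(R5) = 0.1110 S between n3,n1
  Y(R6) = 0.02398 S between n1,n0
  Y(R7) = 0.1862 S between n1,n0
  Y(R8) = 0.2212 S between n1,n2
  Y(R9) = 0.002519 S between n3,n2
  Y(R10) = 0.02732 S between n0,n3
  Y(R11) = 0.0008696 S between n0,n3
  Y(R12) = 0.01439 S between n1,n3
  Y(R13) = 0.0008197 S between n3,n2
  Y(R14) = 0.0001686 S between n0,n3
  Y(R15) = 0.01256 S between n1,n2
  Y(R16) = 0.0006711 S between n1,n0
  Y(R17) = 0.1692 S between n1,n3
  Y(R18) = 0.009346 S between n0,n3
  Ix: injects 0.0738 A into n0 (from n3)
Assemble and solve the 3×3 MNA system:
  V(n1)=-0.2680  V(n2)=-0.2695  V(n3)=-0.4554

R_eq = 6.170 Ω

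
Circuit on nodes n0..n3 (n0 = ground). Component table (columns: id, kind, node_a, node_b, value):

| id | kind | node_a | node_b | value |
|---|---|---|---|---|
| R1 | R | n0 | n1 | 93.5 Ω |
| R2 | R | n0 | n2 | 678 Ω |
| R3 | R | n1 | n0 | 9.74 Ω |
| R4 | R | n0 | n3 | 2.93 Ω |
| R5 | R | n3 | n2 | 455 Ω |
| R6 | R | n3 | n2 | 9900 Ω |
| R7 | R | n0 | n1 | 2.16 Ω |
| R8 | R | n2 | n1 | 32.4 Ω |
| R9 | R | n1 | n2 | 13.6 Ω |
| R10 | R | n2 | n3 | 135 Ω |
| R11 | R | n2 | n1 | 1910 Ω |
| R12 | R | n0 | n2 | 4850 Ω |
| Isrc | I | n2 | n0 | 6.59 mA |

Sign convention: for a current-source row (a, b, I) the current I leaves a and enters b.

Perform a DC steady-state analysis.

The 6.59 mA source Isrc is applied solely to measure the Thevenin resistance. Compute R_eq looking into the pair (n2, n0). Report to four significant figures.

MNA unknowns: 3 node voltages V₁..V_3
R1: Y=0.01070 on G[0,1]
R2: Y=0.001475 on G[0,2]
R3: Y=0.1027 on G[1,0]
R4: Y=0.3413 on G[0,3]
R5: Y=0.002198 on G[3,2]
R6: Y=0.0001010 on G[3,2]
R7: Y=0.4630 on G[0,1]
R8: Y=0.03086 on G[2,1]
R9: Y=0.07353 on G[1,2]
R10: Y=0.007407 on G[2,3]
R11: Y=0.0005236 on G[2,1]
R12: Y=0.0002062 on G[0,2]
Isrc: z[2]−=0.00659, z[0]+=0.00659
solve → V1=-0.01016, V2=-0.06598, V3=-0.001825

R_eq = 10.01 Ω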